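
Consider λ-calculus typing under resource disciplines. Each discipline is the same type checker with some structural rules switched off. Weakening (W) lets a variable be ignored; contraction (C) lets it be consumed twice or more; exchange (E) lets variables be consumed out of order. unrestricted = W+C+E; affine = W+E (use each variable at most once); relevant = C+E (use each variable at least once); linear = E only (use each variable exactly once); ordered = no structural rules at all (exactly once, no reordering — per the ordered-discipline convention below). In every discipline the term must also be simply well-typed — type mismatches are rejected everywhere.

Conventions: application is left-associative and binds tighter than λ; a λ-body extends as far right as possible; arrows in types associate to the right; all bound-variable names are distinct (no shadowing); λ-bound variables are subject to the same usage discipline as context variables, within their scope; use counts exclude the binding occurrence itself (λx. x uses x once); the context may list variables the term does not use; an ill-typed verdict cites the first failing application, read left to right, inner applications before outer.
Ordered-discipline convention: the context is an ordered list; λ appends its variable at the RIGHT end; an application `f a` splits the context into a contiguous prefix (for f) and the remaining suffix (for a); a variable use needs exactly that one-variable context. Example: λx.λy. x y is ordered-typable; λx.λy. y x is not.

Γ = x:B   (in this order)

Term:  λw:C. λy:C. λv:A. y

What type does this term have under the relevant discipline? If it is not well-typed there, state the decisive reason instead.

not well-typed under relevant — x, w, v never used (weakening)
usage: x=0, w (bound)=0, y (bound)=1, v (bound)=0
uses in reading order: y
typing: ✓ — C → C → A → C
summary: ordered ✗; linear ✗; affine ✓; relevant ✗; unrestricted ✓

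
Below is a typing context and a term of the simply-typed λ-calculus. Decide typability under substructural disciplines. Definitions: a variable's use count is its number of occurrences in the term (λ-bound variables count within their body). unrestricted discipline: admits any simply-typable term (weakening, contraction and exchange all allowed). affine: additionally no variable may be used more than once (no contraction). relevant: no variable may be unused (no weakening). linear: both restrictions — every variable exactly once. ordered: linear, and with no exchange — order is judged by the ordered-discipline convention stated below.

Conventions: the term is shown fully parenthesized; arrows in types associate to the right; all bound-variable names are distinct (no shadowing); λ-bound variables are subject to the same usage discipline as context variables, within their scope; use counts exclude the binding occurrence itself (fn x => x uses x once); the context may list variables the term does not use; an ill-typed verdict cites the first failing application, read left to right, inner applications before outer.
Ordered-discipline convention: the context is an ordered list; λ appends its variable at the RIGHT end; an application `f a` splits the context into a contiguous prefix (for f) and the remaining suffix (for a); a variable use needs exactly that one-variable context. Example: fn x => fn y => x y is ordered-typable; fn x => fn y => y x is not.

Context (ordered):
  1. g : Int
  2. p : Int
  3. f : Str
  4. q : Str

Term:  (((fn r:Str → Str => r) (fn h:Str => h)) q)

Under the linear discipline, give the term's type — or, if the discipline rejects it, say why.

not well-typed under linear — needs weakening: g, p, f unused
counts: g ×0, p ×0, f ×0, q ×1, r (bound) ×1, h (bound) ×1
uses in reading order: r, h, q
typing: well-typed at Str
all disciplines: ordered ✗; linear ✗; affine ✓; relevant ✗; unrestricted ✓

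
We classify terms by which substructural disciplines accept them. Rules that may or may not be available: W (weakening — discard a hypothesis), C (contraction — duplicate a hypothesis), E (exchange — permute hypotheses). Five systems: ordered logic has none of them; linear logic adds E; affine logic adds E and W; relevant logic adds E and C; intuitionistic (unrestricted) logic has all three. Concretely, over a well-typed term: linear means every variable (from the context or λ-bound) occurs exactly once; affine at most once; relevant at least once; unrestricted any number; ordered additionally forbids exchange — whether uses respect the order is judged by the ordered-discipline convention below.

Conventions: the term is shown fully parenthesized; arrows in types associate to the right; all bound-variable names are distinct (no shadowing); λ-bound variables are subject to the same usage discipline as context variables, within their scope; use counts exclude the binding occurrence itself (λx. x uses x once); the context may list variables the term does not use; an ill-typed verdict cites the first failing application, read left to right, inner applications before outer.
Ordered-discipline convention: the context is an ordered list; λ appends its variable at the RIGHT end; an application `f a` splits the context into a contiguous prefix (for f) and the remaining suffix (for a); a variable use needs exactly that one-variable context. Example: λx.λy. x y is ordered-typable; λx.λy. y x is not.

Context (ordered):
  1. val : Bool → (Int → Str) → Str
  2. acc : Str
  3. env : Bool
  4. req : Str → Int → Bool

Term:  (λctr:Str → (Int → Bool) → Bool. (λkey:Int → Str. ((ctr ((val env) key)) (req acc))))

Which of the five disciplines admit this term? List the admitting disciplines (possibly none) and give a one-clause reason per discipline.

admitted by: linear, affine, relevant, unrestricted
counts: val: 1×, acc: 1×, env: 1×, req: 1×, ctr (bound): 1×, key (bound): 1×
use order (left to right): ctr, val, env, key, req, acc
typing: well-typed at (Str → (Int → Bool) → Bool) → (Int → Str) → Bool
ordered ✗ (no ordered split (uses run ctr, val, env, key, req, acc))
linear ✓ (single use per variable (val, acc, env, req, ctr, key))
affine ✓ (at most one use each (val, acc, env, req, ctr, key))
relevant ✓ (every one of val, acc, env, req, ctr, key appears)
unrestricted ✓ (well-typed at (Str → (Int → Bool) → Bool) → (Int → Str) → Bool; no restrictions here)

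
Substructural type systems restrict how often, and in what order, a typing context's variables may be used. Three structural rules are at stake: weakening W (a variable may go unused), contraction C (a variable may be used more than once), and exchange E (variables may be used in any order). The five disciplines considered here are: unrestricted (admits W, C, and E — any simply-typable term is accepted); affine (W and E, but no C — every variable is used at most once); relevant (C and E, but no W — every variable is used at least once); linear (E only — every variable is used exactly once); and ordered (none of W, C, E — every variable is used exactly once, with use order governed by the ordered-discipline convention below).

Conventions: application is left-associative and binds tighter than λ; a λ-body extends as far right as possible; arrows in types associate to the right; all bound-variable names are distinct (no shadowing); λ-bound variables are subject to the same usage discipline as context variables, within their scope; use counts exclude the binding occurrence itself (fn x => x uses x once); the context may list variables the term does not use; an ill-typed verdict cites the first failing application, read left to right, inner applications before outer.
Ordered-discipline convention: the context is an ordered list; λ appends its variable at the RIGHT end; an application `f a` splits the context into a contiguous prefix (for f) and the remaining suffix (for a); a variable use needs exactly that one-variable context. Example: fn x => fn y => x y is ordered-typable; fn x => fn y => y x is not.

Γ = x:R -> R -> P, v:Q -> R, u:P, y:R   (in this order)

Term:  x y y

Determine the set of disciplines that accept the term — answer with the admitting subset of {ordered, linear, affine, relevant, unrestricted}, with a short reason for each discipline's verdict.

admitted in: unrestricted
use counts: x=1; v=0; u=0; y=2
order of uses: x, y, y
typing: ✓ — P
ordered ✗ (needs contraction — y ×2; unused: v, u — weakening required)
linear ✗ (needs contraction — y ×2; unused: v, u — weakening required)
affine ✗ (needs contraction — y ×2)
relevant ✗ (unused: v, u — weakening required)
unrestricted ✓ (typability at P is all that's needed)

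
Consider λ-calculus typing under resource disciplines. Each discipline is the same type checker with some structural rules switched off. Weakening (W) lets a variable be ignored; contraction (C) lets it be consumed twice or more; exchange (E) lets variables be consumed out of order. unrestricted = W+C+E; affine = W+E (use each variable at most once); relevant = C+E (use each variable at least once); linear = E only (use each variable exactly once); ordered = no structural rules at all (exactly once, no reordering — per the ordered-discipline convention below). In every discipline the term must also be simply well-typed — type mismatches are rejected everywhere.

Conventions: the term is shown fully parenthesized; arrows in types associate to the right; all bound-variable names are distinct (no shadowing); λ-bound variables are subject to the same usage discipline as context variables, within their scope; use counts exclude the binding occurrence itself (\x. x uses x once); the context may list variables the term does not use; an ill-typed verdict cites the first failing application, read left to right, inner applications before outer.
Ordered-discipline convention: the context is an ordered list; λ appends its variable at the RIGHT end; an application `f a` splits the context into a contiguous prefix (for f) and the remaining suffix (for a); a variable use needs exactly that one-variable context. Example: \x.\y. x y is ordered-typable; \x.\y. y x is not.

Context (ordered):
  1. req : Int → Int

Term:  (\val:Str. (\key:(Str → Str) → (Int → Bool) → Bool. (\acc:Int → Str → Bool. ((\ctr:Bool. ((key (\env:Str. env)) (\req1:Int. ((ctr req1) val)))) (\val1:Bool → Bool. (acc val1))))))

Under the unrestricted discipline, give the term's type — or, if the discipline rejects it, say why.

not well-typed under unrestricted — a type mismatch blocks all five
counts: req=0; val (bound)=1; key (bound)=1; acc (bound)=1; ctr (bound)=1; env (bound)=1; req1 (bound)=1; val1 (bound)=1
order of uses: key, env, ctr, req1, val, acc, val1
typing: ill-typed: non-function type Bool applied to an argument
all disciplines: ordered ✗ · linear ✗ · affine ✗ · relevant ✗ · unrestricted ✗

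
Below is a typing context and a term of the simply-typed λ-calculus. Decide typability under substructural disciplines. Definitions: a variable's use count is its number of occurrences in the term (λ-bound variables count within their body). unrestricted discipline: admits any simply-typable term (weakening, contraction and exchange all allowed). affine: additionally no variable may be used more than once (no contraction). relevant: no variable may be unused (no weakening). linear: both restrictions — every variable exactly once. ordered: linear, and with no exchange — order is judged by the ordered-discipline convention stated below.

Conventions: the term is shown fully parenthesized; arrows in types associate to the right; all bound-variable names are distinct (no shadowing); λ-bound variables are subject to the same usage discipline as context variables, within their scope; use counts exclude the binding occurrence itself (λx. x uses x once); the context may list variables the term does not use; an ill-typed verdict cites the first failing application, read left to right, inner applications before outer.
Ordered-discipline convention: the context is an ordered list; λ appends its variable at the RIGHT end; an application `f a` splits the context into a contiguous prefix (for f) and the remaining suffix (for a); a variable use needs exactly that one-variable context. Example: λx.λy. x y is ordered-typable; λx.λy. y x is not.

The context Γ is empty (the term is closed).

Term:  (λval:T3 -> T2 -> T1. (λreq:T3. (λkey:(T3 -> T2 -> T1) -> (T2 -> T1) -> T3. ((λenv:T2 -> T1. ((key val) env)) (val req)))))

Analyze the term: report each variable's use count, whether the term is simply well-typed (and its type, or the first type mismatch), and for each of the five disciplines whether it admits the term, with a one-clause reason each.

usage: val (bound): 2×; req (bound): 1×; key (bound): 1×; env (bound): 1×
use order (left to right): key, val, env, val, req
typing: ✓ — (T3 -> T2 -> T1) -> T3 -> ((T3 -> T2 -> T1) -> (T2 -> T1) -> T3) -> T3
ordered: ✗, val ×2 used more than once (contraction)
linear: ✗, val ×2 used more than once (contraction)
affine: ✗, val ×2 used more than once (contraction)
relevant: ✓, val, req, key, env: all used, weakening unneeded
unrestricted: ✓, type-checks ((T3 -> T2 -> T1) -> T3 -> ((T3 -> T2 -> T1) -> (T2 -> T1) -> T3) -> T3) and nothing is barred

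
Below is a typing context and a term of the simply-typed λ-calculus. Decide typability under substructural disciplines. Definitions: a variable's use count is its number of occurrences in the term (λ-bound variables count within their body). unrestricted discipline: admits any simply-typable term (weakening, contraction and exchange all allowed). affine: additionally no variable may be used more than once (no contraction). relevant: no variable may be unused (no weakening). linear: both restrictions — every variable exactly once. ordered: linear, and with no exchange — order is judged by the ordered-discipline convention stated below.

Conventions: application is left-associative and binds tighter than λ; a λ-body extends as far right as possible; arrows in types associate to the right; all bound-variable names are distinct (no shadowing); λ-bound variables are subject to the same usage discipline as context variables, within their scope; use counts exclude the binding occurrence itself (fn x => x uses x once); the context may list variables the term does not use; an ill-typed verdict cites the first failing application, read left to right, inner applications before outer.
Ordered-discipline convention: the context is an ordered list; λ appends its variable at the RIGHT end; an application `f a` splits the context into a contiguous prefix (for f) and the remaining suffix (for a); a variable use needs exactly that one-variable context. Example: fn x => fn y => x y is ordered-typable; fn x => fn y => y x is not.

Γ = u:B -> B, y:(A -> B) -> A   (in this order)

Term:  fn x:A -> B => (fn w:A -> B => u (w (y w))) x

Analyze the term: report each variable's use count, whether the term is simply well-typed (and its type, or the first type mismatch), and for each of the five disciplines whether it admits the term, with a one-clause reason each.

variable uses: u: 1×; y: 1×; x [bound]: 1×; w [bound]: 2×
left-to-right use order: u, w, y, w, x
typing: ✓ — (A -> B) -> B
ordered: ✗ — w ×2 used more than once (contraction)
linear: ✗ — w ×2 used more than once (contraction)
affine: ✗ — w ×2 used more than once (contraction)
relevant: ✓ — every one of u, y, x, w appears
unrestricted: ✓ — simply typable at (A -> B) -> B; W, C, E all held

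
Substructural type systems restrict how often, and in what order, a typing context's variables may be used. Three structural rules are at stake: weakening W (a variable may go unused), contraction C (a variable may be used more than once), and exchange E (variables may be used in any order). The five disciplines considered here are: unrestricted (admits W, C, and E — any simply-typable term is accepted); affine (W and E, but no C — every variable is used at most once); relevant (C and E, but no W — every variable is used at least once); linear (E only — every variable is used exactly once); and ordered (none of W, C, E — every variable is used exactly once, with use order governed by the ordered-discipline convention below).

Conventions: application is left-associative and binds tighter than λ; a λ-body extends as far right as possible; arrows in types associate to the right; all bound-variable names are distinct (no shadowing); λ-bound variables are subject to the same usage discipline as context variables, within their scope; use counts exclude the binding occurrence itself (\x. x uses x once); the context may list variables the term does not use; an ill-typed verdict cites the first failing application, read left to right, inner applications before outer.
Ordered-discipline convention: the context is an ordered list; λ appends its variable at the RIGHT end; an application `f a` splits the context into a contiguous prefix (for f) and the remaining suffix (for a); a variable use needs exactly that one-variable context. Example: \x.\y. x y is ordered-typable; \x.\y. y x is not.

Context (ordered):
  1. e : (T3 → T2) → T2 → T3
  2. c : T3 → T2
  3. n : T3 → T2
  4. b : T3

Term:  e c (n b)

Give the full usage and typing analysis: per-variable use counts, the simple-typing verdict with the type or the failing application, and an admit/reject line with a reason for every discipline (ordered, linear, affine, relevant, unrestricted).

usage: e=1; c=1; n=1; b=1
left-to-right use order: e, c, n, b
typing: ✓ — T3
ordered ✓ (e, c, n, b once each; derivable with no W/C/E)
linear ✓ (exactly-once usage across e, c, n, b)
affine ✓ (none of e, c, n, b used more than once)
relevant ✓ (at least one use each (e, c, n, b))
unrestricted ✓ (type-checks (T3) and nothing is barred)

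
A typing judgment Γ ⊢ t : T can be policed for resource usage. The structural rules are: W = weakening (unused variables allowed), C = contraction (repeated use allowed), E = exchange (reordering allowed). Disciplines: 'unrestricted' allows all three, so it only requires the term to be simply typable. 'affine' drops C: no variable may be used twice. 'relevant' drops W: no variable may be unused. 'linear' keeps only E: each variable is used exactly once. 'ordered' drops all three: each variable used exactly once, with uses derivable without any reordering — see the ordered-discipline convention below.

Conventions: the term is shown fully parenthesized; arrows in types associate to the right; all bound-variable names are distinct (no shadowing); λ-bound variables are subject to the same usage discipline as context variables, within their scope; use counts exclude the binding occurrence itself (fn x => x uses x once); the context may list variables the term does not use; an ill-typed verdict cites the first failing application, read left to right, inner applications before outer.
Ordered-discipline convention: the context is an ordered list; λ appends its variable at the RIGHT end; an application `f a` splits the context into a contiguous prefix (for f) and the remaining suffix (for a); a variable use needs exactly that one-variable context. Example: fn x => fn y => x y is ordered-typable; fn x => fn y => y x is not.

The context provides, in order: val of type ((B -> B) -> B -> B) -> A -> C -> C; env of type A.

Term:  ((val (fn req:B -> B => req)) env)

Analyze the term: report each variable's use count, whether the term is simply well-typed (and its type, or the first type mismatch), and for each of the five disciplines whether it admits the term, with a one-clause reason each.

usage: val ×1, env ×1, req [bound] ×1
use order (left to right): val, req, env
typing: the term checks, with type C -> C
ordered: ✓ — val, env, req: once each, no exchange needed
linear: ✓ — exactly-once usage across val, env, req
affine: ✓ — no duplicate uses among val, env, req
relevant: ✓ — at least one use each (val, env, req)
unrestricted: ✓ — type-checks (C -> C) and nothing is barred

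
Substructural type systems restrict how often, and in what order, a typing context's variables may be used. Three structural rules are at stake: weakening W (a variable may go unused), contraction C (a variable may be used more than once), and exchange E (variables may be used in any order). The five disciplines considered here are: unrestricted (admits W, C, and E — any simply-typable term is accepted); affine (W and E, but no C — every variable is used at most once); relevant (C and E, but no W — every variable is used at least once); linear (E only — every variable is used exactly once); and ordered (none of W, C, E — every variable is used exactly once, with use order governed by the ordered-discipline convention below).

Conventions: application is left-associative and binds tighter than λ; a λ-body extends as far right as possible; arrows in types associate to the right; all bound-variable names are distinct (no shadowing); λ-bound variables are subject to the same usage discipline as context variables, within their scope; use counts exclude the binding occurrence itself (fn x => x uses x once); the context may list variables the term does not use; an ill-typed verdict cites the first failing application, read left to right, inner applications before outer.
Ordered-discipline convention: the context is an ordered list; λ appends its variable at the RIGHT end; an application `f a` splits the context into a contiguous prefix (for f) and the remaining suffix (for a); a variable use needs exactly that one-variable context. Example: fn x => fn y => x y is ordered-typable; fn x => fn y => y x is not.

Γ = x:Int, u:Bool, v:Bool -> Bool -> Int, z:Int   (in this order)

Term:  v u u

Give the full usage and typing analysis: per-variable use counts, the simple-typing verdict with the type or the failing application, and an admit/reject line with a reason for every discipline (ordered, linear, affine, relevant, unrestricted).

counts: x ×0, u ×2, v ×1, z ×0
uses in reading order: v, u, u
typing: well-typed at Int
ordered: ✗ — needs contraction — u ×2; x, z left unused
linear: ✗ — needs contraction — u ×2; x, z left unused
affine: ✗ — needs contraction — u ×2
relevant: ✗ — x, z left unused
unrestricted: ✓ — typability at Int is all that's needed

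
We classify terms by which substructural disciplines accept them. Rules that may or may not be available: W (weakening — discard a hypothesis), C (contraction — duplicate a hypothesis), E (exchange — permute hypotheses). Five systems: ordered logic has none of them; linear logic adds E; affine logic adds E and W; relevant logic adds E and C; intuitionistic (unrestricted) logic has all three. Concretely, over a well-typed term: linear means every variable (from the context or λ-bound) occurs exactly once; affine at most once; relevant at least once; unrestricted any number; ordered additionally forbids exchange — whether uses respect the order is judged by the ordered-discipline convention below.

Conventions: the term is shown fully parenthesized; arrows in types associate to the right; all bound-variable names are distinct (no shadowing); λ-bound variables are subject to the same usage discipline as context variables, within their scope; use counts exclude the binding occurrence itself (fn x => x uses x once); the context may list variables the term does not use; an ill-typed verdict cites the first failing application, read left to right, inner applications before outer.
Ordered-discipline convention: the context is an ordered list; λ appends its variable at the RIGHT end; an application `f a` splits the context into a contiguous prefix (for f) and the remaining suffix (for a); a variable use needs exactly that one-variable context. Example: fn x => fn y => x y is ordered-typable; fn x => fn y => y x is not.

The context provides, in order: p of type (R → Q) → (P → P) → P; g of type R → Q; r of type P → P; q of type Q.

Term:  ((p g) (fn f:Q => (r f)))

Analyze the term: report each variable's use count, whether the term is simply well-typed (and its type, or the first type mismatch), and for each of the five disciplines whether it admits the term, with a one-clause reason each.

use counts: p: 1; g: 1; r: 1; q: 0; f [bound]: 1
uses in reading order: p, g, r, f
typing: ill-typed: an argument Q mismatches the expected P
ordered ✗ (a type mismatch blocks all five)
linear ✗ (the type mismatch rejects it)
affine ✗ (not simply typable)
relevant ✗ (fails simple typing)
unrestricted ✗ (a type mismatch blocks all five)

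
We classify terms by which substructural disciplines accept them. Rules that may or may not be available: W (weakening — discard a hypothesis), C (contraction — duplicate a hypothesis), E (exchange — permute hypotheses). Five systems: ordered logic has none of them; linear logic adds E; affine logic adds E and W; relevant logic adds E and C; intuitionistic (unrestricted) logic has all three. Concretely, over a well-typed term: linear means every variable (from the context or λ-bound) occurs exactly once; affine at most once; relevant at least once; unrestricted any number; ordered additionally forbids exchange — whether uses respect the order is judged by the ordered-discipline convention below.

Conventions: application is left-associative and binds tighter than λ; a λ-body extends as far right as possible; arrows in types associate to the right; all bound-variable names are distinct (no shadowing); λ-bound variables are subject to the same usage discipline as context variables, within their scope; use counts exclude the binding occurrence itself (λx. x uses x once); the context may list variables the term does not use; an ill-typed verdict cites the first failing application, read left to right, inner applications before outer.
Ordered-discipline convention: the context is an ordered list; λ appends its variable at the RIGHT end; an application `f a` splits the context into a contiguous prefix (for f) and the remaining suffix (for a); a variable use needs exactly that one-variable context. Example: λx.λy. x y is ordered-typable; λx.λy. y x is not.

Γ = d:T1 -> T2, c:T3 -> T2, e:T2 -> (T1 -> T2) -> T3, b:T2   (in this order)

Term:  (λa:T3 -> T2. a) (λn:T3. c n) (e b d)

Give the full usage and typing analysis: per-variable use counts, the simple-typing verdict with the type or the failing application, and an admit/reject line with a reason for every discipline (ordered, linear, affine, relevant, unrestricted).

variable uses: d: 1×, c: 1×, e: 1×, b: 1×, a (bound): 1×, n (bound): 1×
uses in reading order: a, c, n, e, b, d
typing: well-typed at T2
ordered: ✗ — no contiguous prefix/suffix split fits a, c, n, e, b, d
linear: ✓ — single use per variable (d, c, e, b, a, n)
affine: ✓ — no duplicate uses among d, c, e, b, a, n
relevant: ✓ — none of d, c, e, b, a, n goes unused
unrestricted: ✓ — typability at T2 is all that's needed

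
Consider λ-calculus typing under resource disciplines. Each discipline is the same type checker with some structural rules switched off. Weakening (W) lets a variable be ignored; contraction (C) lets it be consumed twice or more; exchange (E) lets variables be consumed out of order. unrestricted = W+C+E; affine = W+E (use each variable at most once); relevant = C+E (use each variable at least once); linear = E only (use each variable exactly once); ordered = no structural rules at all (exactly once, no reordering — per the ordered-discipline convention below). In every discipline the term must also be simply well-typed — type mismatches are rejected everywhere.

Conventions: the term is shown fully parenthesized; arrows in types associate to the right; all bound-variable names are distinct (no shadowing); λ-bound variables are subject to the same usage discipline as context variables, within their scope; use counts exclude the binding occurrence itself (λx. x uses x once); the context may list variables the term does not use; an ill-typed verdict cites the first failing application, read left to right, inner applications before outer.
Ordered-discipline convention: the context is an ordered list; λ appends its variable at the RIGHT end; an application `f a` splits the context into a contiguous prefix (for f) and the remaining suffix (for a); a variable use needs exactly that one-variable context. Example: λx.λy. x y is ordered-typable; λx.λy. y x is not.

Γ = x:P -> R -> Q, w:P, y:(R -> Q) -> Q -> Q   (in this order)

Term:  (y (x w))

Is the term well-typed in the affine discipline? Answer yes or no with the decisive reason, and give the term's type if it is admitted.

yes — x, w, y: no repeats, contraction unneeded; term : Q -> Q
usage: x=1; w=1; y=1
left-to-right use order: y, x, w
typing: the term checks, with type Q -> Q
summary: ordered ✗ · linear ✓ · affine ✓ · relevant ✓ · unrestricted ✓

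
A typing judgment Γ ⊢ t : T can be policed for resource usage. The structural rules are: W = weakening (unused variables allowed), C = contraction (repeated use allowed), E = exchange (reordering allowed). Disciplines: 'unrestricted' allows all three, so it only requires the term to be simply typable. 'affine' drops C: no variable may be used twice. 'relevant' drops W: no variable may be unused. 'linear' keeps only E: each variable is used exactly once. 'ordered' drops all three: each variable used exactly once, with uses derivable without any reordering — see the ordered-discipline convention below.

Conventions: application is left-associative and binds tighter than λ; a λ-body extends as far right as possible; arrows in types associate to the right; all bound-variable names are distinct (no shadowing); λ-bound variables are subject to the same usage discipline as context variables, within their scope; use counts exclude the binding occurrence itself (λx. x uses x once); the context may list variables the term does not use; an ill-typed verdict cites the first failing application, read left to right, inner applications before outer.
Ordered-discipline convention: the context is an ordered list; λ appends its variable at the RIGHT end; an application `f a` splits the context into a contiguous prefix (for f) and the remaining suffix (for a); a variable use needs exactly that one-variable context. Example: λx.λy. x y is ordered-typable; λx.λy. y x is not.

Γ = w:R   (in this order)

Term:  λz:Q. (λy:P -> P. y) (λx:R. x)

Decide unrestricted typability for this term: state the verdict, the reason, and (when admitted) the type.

no — fails simple typing
use counts: w: 0; z (λ-bound): 0; y (λ-bound): 1; x (λ-bound): 1
left-to-right use order: y, x
typing: ill-typed: an application expects P -> P but receives R -> R
across the five disciplines: ordered ✗ · linear ✗ · affine ✗ · relevant ✗ · unrestricted ✗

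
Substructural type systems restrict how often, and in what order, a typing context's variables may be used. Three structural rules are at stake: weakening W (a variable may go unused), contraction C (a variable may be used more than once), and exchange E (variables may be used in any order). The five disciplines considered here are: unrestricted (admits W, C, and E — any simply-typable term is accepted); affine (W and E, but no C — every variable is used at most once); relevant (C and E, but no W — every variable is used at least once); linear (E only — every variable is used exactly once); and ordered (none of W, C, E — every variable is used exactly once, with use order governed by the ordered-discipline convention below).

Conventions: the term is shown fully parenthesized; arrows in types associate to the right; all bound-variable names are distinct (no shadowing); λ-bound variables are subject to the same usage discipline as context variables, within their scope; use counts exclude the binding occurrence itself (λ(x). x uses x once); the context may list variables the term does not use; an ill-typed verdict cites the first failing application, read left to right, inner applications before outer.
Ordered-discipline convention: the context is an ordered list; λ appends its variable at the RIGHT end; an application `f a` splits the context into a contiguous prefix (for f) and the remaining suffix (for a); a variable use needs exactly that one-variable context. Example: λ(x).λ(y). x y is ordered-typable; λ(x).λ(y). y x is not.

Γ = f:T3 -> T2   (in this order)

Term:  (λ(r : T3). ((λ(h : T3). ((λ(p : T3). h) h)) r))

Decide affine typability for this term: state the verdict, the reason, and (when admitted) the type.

no — needs contraction — h ×2
variable uses: f: 0×, r (bound): 1×, h (bound): 2×, p (bound): 0×
uses in reading order: h, h, r
typing: well-typed at T3 -> T3
summary: ordered ✗ | linear ✗ | affine ✗ | relevant ✗ | unrestricted ✓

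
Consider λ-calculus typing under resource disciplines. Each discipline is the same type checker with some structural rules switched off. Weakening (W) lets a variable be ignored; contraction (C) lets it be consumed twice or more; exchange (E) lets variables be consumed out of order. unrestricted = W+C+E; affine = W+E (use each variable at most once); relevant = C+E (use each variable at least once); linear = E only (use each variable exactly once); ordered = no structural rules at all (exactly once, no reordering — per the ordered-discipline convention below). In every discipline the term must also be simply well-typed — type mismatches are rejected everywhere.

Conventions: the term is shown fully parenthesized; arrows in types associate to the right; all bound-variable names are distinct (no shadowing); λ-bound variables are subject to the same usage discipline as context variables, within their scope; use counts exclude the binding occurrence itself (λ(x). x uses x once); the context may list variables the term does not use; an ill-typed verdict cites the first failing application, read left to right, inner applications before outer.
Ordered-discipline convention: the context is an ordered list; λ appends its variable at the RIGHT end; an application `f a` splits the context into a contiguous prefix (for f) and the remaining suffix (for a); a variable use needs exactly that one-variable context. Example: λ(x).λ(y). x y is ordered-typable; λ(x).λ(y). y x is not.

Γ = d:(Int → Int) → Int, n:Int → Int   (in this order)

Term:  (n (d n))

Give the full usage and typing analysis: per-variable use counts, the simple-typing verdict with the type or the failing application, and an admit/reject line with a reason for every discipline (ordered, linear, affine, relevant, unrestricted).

variable uses: d: 1×; n: 2×
use order (left to right): n, d, n
typing: well-typed at Int
ordered ✗ (n ×2 used more than once (contraction))
linear ✗ (n ×2 used more than once (contraction))
affine ✗ (n ×2 used more than once (contraction))
relevant ✓ (d, n: all used, weakening unneeded)
unrestricted ✓ (type-checks (Int) and nothing is barred)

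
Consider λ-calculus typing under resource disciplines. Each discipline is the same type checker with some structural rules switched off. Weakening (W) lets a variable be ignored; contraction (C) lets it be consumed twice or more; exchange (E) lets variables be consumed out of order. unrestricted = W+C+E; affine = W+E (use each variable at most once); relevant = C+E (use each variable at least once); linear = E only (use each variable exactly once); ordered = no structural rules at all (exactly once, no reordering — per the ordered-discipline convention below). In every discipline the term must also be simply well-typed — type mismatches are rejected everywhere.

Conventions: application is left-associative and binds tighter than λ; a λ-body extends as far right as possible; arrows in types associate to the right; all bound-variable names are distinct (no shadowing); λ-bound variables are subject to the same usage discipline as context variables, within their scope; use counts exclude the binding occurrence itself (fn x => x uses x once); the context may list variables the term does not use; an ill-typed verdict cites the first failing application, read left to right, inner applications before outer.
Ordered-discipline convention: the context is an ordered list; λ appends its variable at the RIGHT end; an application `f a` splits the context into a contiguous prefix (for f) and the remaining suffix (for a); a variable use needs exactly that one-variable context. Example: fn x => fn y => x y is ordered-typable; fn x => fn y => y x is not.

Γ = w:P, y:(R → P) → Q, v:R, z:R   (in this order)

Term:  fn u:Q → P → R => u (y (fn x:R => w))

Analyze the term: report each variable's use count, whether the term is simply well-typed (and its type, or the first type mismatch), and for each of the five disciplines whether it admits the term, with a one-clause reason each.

counts: w ×1, y ×1, v ×0, z ×0, u (λ-bound) ×1, x (λ-bound) ×0
uses in reading order: u, y, w
typing: ✓ — (Q → P → R) → P → R
ordered: ✗, needs weakening: v, z, x unused
linear: ✗, needs weakening: v, z, x unused
affine: ✓, no duplicate uses among w, y, v, z, u, x
relevant: ✗, needs weakening: v, z, x unused
unrestricted: ✓, typability at (Q → P → R) → P → R is all that's needed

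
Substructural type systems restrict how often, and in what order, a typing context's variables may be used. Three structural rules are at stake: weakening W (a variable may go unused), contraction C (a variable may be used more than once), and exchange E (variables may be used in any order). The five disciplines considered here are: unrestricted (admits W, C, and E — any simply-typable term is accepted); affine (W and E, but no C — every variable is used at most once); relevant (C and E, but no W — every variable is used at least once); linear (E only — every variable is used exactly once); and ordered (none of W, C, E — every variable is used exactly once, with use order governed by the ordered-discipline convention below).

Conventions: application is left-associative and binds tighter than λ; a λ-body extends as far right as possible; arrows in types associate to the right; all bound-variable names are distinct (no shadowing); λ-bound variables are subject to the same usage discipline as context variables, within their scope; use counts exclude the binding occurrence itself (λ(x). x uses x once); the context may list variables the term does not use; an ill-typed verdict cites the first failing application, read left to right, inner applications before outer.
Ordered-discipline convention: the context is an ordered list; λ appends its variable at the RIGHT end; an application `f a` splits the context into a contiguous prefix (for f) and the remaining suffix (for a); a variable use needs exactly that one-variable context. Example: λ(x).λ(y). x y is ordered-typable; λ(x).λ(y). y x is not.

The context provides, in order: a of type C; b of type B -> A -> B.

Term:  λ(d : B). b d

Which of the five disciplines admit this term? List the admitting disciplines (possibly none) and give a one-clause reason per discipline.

admitting disciplines: affine, unrestricted
use counts: a: 0, b: 1, d (λ-bound): 1
left-to-right use order: b, d
typing: the term checks, with type B -> A -> B
ordered: ✗ — a never used (weakening)
linear: ✗ — a never used (weakening)
affine: ✓ — none of a, b, d used more than once
relevant: ✗ — a never used (weakening)
unrestricted: ✓ — simply typable at B -> A -> B; W, C, E all held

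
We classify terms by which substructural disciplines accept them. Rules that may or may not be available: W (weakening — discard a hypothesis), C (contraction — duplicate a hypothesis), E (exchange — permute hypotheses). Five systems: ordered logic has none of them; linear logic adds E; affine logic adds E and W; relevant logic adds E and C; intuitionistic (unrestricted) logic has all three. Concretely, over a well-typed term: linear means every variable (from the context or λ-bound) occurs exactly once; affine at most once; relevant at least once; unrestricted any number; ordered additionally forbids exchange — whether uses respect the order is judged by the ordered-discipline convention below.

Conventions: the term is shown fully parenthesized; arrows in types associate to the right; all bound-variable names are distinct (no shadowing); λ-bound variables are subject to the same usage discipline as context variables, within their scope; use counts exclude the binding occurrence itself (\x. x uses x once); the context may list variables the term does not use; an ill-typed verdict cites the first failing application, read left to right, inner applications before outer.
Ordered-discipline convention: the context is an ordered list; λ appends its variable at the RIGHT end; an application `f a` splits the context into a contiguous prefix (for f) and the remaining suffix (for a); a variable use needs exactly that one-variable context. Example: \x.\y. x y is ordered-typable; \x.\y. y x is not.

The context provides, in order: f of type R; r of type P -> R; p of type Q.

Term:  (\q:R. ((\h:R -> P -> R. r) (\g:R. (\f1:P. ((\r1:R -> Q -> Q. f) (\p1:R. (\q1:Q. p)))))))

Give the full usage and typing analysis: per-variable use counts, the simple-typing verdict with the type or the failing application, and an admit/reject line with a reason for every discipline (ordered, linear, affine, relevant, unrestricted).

counts: f=1; r=1; p=1; q (λ-bound)=0; h (λ-bound)=0; g (λ-bound)=0; f1 (λ-bound)=0; r1 (λ-bound)=0; p1 (λ-bound)=0; q1 (λ-bound)=0
uses in reading order: r, f, p
typing: ✓ — R -> P -> R
ordered: ✗, q, h, g, f1, r1, p1, q1 left unused
linear: ✗, q, h, g, f1, r1, p1, q1 left unused
affine: ✓, none of f, r, p, q, h, g, f1, r1, p1, q1 used more than once
relevant: ✗, q, h, g, f1, r1, p1, q1 left unused
unrestricted: ✓, typability at R -> P -> R is all that's needed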